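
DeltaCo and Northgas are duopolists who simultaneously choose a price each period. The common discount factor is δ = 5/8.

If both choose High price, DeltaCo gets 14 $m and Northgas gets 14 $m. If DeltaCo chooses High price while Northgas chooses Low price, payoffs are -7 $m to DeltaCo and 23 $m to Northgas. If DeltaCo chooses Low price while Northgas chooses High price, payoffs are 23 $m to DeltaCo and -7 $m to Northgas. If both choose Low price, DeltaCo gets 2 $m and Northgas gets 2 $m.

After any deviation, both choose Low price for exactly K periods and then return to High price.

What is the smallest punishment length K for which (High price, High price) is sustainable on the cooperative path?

IC: δ(1−δ^K)/(1−δ) ≥ (23−14)/(14−2) = 3/4.
With δ = 5/8: need 1 − δ^K ≥ 3/4·(1−5/8)/(5/8), i.e. δ^K ≤ 0.5500.
Since (5/8)^1 = 0.6250 and (5/8)^2 = 0.3906, the smallest such K is 2.

2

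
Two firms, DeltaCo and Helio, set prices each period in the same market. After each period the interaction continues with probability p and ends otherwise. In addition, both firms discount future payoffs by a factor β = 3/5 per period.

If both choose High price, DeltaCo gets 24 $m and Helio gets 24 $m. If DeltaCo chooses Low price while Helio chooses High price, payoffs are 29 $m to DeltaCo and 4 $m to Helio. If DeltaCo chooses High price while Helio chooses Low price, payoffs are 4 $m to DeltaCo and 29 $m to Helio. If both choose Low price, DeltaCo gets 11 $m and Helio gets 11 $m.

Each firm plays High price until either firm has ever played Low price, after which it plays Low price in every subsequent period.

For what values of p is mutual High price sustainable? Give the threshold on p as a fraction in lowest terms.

25/54

Expected continuation weight on next period's payoff is β·p = 3/5·p, which plays the role of the discount factor.
Cooperation requires 3/5·p ≥ (29−24)/(29−11) = 5/18, hence p ≥ 25/54.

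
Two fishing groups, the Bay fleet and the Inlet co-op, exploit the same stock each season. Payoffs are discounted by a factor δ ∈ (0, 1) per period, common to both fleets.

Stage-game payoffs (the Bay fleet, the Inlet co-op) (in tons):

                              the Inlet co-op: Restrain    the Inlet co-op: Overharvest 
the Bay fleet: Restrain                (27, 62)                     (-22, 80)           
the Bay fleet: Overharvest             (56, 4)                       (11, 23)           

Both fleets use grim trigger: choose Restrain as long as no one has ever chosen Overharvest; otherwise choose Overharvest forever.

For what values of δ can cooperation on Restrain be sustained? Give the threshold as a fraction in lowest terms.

29/45

For the Bay fleet: deviation gain 56−27 = 29, per-period punishment loss 27−11 = 16. IC gives δ ≥ 29/45.
For the Inlet co-op: gain 18, loss 39 per period, so δ ≥ 18/57 = 6/19.
The tighter constraint is the Bay fleet's, so cooperation needs δ ≥ 29/45.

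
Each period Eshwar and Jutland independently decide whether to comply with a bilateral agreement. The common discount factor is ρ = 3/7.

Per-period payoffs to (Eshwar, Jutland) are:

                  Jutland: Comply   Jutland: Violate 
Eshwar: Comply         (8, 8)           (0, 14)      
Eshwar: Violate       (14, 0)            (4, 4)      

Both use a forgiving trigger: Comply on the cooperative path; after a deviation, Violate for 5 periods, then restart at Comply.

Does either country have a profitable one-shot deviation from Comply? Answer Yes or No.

A one-shot deviation gives 14 now, then 4 for 5 periods, then back to 8.
Gain from deviating: (14−8) today; loss: (8−4) in each of the next 5 periods.
No-deviation condition: (8−4)(ρ+…+ρ^5) ≥ 14−8, i.e. ρ+…+ρ^5 ≥ 3/2.
At ρ = 3/7: ρ+…+ρ^5 = 0.7392 < 1.5000.
So cooperation is not sustainable.

Yes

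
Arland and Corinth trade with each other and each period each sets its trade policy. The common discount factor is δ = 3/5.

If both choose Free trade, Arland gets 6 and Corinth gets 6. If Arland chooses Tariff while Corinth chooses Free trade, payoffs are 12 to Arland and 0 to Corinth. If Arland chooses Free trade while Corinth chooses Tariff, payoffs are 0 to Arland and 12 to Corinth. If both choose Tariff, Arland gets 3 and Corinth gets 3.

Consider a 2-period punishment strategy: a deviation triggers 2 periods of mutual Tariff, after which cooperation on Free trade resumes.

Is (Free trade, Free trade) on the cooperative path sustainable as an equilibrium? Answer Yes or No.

No

A one-shot deviation gives 12 now, then 3 for 2 periods, then back to 6.
Gain from deviating: (12−6) today; loss: (6−3) in each of the next 2 periods.
No-deviation condition: (6−3)(δ+…+δ^2) ≥ 12−6, i.e. δ+…+δ^2 ≥ 2.
At δ = 3/5: δ+…+δ^2 = 0.9600 < 2.0000.
So cooperation is not sustainable.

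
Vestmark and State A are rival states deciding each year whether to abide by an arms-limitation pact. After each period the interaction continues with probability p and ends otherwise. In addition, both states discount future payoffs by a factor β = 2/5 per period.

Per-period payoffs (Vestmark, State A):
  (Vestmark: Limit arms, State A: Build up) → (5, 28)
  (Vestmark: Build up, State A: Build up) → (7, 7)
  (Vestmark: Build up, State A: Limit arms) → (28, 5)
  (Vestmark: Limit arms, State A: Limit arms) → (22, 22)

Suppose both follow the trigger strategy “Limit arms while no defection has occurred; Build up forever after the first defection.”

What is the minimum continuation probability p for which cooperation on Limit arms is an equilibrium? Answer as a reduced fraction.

Expected continuation weight on next period's payoff is β·p = 2/5·p, which plays the role of the discount factor.
Cooperation requires 2/5·p ≥ (28−22)/(28−7) = 2/7, hence p ≥ 5/7.

5/7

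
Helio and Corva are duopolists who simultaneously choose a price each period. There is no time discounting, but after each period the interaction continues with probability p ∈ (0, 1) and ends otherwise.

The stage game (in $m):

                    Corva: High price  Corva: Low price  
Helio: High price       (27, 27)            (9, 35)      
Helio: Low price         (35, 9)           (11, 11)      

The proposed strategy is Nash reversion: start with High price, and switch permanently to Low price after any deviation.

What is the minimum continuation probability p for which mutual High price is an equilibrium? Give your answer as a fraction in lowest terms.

1/3

Expected cooperation value is 27 + p·27 + p²·27 + … = 27/(1−p); deviation gives 35 + p·11/(1−p).
27 ≥ 35(1−p) + 11p ⇒ 24p ≥ 8 ⇒ p ≥ 8/24 = 1/3.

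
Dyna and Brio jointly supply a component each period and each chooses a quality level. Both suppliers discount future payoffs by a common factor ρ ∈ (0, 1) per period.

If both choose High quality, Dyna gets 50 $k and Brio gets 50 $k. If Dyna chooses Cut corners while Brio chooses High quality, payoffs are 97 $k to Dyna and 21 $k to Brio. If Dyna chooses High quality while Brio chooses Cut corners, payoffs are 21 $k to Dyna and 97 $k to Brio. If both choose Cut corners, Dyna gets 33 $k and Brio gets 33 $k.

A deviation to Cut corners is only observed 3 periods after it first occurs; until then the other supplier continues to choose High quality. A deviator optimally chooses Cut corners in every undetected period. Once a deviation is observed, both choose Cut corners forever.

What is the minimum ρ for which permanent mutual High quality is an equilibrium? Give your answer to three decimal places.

0.902

Deviating for the 3 undetected periods gains 97−50 = 47 per period over cooperation, then loses 50−33 = 17 per period forever once punishment starts.
Gain: 47(1 + ρ + … + ρ^2); loss: 17·ρ^3/(1−ρ).
No profitable deviation ⇔ 47(1−ρ^3) ≤ 17·ρ^3, i.e. ρ^3 ≥ 47/(47+17) = 47/64.
Hence ρ ≥ (47/64)^(1/3) ≈ 0.902.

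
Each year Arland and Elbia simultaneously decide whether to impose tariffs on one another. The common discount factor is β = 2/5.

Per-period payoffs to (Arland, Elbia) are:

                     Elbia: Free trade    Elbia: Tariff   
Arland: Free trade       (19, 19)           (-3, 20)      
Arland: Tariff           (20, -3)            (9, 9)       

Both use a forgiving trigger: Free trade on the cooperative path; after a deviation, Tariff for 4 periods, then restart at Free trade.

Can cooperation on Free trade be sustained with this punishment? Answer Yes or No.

Yes

Comparing payoff streams over the 5 periods until play realigns: cooperate → 19(1+β+…+β^4); deviate → 20 + 9(β+…+β^4).
Cooperation is sustained iff (19−9)(β+…+β^4) ≥ 20−19.
β+…+β^4 = 2/5·(1−(2/5)^4)/(1−2/5) = 0.6496, and (20−19)/(19−9) = 0.1000.
0.6496 ≥ 0.1000, so cooperation is sustainable.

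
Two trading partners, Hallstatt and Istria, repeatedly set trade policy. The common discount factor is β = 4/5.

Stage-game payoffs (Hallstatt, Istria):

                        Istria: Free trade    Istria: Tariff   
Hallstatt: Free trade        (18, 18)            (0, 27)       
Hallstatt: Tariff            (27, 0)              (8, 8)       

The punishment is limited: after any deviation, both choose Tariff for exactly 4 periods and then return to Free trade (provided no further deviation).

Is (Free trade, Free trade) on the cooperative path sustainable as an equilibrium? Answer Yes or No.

Comparing payoff streams over the 5 periods until play realigns: cooperate → 18(1+β+…+β^4); deviate → 27 + 8(β+…+β^4).
Cooperation is sustained iff (18−8)(β+…+β^4) ≥ 27−18.
β+…+β^4 = 4/5·(1−(4/5)^4)/(1−4/5) = 2.3616, and (27−18)/(18−8) = 0.9000.
2.3616 ≥ 0.9000, so cooperation is sustainable.

Yes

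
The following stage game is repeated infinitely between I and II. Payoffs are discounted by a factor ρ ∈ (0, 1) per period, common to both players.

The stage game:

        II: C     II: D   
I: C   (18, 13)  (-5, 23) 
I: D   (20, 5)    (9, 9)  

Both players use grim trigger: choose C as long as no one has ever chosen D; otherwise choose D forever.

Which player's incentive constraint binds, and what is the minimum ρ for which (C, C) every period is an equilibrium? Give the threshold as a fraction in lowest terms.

For I: deviation gain 20−18 = 2, per-period punishment loss 18−9 = 9. IC gives ρ ≥ 2/11.
For II: gain 10, loss 4 per period, so ρ ≥ 10/14 = 5/7.
The tighter constraint is II's, so cooperation needs ρ ≥ 5/7.

II; ρ ≥ 5/7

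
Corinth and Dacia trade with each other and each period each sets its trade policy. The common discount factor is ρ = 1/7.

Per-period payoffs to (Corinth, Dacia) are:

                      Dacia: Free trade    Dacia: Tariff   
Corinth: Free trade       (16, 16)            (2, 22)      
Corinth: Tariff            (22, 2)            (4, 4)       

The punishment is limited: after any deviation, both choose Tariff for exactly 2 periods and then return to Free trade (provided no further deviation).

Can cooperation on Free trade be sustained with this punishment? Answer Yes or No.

No

IC: ρ+…+ρ^2 ≥ (22−16)/(16−4) = 1/2.
At ρ = 1/7: partial sum = 0.1633 < 0.5000. Cooperation not sustainable.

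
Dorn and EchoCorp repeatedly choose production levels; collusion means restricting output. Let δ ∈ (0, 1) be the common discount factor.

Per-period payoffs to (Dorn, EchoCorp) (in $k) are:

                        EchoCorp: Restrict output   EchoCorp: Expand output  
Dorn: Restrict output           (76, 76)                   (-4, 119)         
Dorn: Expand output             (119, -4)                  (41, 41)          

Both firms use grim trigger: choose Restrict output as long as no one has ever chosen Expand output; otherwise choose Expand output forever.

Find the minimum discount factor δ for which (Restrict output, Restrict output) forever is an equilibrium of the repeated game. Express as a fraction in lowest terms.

43/78

Cooperation forever yields 76 each period: 76/(1−δ).
Deviating yields 119 once, then 41 forever: 119 + 41δ/(1−δ).
No profitable deviation requires 76/(1−δ) ≥ 119 + 41δ/(1−δ).
Multiplying by (1−δ): 76 ≥ 119(1−δ) + 41δ = 119 − 78δ.
So 78δ ≥ 43, i.e. δ ≥ 43/78.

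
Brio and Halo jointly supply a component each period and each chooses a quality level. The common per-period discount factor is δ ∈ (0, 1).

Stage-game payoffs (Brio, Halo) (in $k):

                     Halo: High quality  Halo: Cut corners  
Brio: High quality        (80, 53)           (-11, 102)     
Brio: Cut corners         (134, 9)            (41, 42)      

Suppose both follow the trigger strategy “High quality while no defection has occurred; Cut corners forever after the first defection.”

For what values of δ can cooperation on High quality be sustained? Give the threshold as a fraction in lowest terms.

49/60

Brio: cooperation gives 80 each period; deviation gives 134 once then 41 forever.
  80/(1−δ) ≥ 134 + 41δ/(1−δ) ⇒ δ ≥ 54/93 = 18/31.
Halo: cooperation gives 53 each period; deviation gives 102 once then 42 forever.
  δ ≥ 49/60.
Both must hold, so the binding constraint is Halo's: δ ≥ 49/60.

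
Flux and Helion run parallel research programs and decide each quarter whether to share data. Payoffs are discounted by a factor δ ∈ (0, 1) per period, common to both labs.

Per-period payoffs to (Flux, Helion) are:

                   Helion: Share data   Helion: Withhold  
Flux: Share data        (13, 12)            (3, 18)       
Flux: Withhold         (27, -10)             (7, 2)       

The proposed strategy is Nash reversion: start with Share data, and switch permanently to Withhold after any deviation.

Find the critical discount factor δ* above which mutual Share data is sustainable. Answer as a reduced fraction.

Flux's threshold: (27−13)/(27−7) = 7/10.
Helion's threshold: (18−12)/(18−2) = 3/8.
7/10 > 3/8, so Flux binds and δ* = 7/10.

7/10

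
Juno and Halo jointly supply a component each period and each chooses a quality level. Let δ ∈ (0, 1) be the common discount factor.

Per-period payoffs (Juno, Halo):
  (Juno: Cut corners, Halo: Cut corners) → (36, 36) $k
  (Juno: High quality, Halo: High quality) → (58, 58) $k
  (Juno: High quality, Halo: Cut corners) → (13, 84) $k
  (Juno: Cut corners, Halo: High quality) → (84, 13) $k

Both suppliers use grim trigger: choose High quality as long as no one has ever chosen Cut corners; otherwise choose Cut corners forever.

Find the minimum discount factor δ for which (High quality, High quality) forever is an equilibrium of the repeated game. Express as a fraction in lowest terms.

13/24

58/(1−δ) ≥ 84 + 36δ/(1−δ)
58 ≥ 84 − 48δ
δ ≥ 26/48 = 13/24.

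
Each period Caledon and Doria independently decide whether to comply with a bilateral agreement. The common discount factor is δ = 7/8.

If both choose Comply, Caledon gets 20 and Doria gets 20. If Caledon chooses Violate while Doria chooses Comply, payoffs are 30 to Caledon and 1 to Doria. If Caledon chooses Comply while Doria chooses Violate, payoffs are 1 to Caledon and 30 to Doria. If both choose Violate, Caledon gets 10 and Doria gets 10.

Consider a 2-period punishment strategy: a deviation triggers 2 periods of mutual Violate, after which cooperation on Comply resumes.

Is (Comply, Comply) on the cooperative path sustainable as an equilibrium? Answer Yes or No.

Yes

Comparing payoff streams over the 3 periods until play realigns: cooperate → 20(1+δ+…+δ^2); deviate → 30 + 10(δ+…+δ^2).
Cooperation is sustained iff (20−10)(δ+…+δ^2) ≥ 30−20.
δ+…+δ^2 = 7/8·(1−(7/8)^2)/(1−7/8) = 1.6406, and (30−20)/(20−10) = 1.0000.
1.6406 ≥ 1.0000, so cooperation is sustainable.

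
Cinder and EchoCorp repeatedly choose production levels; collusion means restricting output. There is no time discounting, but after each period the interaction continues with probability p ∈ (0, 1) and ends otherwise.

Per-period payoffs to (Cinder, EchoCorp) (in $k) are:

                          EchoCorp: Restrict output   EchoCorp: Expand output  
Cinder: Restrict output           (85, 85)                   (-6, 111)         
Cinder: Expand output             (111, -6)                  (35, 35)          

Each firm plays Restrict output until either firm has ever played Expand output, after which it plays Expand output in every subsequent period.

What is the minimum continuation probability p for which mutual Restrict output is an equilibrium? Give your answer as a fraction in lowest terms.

13/38

Expected cooperation value is 85 + p·85 + p²·85 + … = 85/(1−p); deviation gives 111 + p·35/(1−p).
85 ≥ 111(1−p) + 35p ⇒ 76p ≥ 26 ⇒ p ≥ 26/76 = 13/38.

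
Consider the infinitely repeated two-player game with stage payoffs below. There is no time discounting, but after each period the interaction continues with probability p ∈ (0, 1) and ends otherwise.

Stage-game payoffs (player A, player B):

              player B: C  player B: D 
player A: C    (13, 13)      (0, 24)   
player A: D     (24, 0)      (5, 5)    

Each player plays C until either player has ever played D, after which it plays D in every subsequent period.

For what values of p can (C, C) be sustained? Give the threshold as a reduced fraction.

Expected cooperation value is 13 + p·13 + p²·13 + … = 13/(1−p); deviation gives 24 + p·5/(1−p).
13 ≥ 24(1−p) + 5p ⇒ 19p ≥ 11 ⇒ p ≥ 11/19.

11/19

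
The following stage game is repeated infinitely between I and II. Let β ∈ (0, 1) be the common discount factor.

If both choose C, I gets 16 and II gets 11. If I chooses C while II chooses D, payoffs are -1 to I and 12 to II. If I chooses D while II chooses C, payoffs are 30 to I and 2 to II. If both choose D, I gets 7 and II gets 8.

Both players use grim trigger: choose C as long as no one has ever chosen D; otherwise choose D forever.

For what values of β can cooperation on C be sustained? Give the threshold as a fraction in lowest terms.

For I: deviation gain 30−16 = 14, per-period punishment loss 16−7 = 9. IC gives β ≥ 14/23.
For II: gain 1, loss 3 per period, so β ≥ 1/4.
The tighter constraint is I's, so cooperation needs β ≥ 14/23.

14/23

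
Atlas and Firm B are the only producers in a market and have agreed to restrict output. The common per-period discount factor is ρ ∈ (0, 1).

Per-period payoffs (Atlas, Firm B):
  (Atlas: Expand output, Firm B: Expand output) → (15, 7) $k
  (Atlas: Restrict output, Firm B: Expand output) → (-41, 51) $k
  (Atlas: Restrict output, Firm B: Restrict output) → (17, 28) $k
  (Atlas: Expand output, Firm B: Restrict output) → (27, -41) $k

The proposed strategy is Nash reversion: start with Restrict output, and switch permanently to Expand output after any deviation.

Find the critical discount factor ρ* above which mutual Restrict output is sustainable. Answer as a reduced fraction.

Atlas: cooperation gives 17 each period; deviation gives 27 once then 15 forever.
  17/(1−ρ) ≥ 27 + 15ρ/(1−ρ) ⇒ ρ ≥ 10/12 = 5/6.
Firm B: cooperation gives 28 each period; deviation gives 51 once then 7 forever.
  ρ ≥ 23/44.
Both must hold, so the binding constraint is Atlas's: ρ ≥ 5/6.

5/6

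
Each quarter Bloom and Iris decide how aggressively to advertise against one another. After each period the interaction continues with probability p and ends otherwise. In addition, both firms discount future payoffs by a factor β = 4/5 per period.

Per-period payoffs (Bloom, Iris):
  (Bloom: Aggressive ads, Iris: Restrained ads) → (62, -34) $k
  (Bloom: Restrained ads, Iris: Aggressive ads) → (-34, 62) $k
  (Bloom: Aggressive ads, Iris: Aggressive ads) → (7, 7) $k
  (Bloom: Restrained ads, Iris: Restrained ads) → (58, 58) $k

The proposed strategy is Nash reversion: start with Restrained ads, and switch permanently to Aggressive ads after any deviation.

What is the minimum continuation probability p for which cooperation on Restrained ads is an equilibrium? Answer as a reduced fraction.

Expected continuation weight on next period's payoff is β·p = 4/5·p, which plays the role of the discount factor.
Cooperation requires 4/5·p ≥ (62−58)/(62−7) = 4/55, hence p ≥ 1/11.

1/11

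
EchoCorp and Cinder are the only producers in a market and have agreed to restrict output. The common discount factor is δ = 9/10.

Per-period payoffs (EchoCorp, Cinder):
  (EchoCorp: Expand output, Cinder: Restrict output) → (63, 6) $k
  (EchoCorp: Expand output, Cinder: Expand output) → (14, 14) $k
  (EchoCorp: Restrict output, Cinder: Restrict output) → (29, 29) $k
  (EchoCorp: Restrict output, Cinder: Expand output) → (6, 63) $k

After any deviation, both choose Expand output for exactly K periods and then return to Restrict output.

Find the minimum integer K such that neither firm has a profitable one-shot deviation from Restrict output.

IC: δ(1−δ^K)/(1−δ) ≥ (63−29)/(29−14) = 34/15.
With δ = 9/10: need 1 − δ^K ≥ 34/15·(1−9/10)/(9/10), i.e. δ^K ≤ 0.7481.
Since (9/10)^2 = 0.8100 and (9/10)^3 = 0.7290, the smallest such K is 3.

3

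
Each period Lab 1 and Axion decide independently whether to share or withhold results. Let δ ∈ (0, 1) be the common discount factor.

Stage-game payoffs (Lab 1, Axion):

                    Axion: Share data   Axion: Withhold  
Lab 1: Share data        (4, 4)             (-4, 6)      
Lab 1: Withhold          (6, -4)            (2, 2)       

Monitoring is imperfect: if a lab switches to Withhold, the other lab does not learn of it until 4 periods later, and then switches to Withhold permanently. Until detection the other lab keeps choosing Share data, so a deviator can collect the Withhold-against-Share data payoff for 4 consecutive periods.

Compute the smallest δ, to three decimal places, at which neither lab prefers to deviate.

0.841

Deviating for the 4 undetected periods gains 6−4 = 2 per period over cooperation, then loses 4−2 = 2 per period forever once punishment starts.
Gain: 2(1 + δ + … + δ^3); loss: 2·δ^4/(1−δ).
No profitable deviation ⇔ 2(1−δ^4) ≤ 2·δ^4, i.e. δ^4 ≥ 2/(2+2) = 1/2.
Hence δ ≥ (1/2)^(1/4) ≈ 0.841.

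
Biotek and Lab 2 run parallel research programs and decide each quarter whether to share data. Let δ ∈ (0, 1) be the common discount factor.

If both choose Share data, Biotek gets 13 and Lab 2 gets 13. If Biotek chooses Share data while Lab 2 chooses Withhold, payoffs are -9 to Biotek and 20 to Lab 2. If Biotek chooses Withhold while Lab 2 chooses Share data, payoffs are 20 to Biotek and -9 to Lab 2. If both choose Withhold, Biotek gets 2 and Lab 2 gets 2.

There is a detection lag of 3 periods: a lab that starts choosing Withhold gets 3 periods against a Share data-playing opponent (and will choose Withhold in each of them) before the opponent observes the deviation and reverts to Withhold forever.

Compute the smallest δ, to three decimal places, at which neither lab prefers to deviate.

A deviator earns 20 for 3 periods, then 2 forever; cooperating earns 13 forever. Multiplying the IC by (1−δ):
13 ≥ 20(1−δ^3) + 2δ^3, so 18·δ^3 ≥ 7 and δ^3 ≥ 7/18.
δ ≥ (7/18)^(1/3) ≈ 0.730.

0.730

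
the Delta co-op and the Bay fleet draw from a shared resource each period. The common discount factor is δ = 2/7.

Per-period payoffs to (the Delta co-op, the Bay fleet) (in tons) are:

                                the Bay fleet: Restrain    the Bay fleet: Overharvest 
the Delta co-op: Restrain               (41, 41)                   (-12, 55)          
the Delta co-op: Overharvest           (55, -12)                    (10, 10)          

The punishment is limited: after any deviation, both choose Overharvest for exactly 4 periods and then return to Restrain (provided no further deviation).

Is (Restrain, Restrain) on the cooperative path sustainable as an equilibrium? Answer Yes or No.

Comparing payoff streams over the 5 periods until play realigns: cooperate → 41(1+δ+…+δ^4); deviate → 55 + 10(δ+…+δ^4).
Cooperation is sustained iff (41−10)(δ+…+δ^4) ≥ 55−41.
δ+…+δ^4 = 2/7·(1−(2/7)^4)/(1−2/7) = 0.3973, and (55−41)/(41−10) = 0.4516.
0.3973 < 0.4516, so cooperation is not sustainable.

No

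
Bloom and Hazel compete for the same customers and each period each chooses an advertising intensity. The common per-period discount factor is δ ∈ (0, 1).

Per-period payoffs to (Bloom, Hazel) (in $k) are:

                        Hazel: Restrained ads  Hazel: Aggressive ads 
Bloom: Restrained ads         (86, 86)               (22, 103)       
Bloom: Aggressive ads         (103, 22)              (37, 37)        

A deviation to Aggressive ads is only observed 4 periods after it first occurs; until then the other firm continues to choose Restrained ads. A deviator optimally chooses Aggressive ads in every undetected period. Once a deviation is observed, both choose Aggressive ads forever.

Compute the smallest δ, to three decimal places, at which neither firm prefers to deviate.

The best deviation is to choose Aggressive ads for all 4 undetected periods, earning 103 each, then 37 forever once detected.
Deviation value: 103(1−δ^4)/(1−δ) + 37δ^4/(1−δ); cooperation value: 86/(1−δ).
IC: 86 ≥ 103(1−δ^4) + 37δ^4 = 103 − 66δ^4.
So δ^4 ≥ 17/66, giving δ ≥ (17/66)^(1/4) ≈ 0.712.

0.712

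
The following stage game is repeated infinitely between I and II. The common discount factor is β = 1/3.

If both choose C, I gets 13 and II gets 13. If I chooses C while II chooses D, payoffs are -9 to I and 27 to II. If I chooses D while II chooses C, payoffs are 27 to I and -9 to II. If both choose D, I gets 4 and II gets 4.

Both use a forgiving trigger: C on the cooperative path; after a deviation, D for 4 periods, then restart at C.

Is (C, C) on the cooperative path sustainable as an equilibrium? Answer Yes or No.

A one-shot deviation gives 27 now, then 4 for 4 periods, then back to 13.
Gain from deviating: (27−13) today; loss: (13−4) in each of the next 4 periods.
No-deviation condition: (13−4)(β+…+β^4) ≥ 27−13, i.e. β+…+β^4 ≥ 14/9.
At β = 1/3: β+…+β^4 = 0.4938 < 1.5556.
So cooperation is not sustainable.

No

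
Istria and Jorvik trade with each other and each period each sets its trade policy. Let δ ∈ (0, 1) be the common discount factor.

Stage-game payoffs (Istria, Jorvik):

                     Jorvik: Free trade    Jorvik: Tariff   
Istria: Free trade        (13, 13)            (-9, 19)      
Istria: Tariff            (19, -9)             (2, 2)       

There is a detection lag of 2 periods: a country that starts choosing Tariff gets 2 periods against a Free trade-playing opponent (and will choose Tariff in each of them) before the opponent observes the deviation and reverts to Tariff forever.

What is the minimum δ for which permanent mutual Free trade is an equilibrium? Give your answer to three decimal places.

Deviating for the 2 undetected periods gains 19−13 = 6 per period over cooperation, then loses 13−2 = 11 per period forever once punishment starts.
Gain: 6(1 + δ + … + δ^1); loss: 11·δ^2/(1−δ).
No profitable deviation ⇔ 6(1−δ^2) ≤ 11·δ^2, i.e. δ^2 ≥ 6/(6+11) = 6/17.
Hence δ ≥ (6/17)^(1/2) ≈ 0.594.

0.594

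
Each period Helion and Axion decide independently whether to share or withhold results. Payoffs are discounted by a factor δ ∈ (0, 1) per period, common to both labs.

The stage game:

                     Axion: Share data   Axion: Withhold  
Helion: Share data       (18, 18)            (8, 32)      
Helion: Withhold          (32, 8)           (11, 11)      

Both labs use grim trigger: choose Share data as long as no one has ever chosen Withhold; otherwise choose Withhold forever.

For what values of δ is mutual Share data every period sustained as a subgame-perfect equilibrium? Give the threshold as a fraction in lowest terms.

2/3

18/(1−δ) ≥ 32 + 11δ/(1−δ)
18 ≥ 32 − 21δ
δ ≥ 14/21 = 2/3.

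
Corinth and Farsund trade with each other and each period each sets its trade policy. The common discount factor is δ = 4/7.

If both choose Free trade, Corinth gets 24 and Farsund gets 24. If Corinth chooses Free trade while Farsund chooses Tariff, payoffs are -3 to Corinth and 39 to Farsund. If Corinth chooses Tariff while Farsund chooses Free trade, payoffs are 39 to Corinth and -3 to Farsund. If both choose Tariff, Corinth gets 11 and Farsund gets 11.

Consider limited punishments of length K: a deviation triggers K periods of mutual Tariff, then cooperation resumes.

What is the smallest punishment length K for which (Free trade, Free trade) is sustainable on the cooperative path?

No profitable deviation requires (24−11)(δ+…+δ^K) ≥ 39−24, i.e. δ+…+δ^K ≥ 15/13 ≈ 1.1538.
With δ = 4/7, the partial sums are K=1: 0.5714, K=2: 0.8980, K=3: 1.0845, K=4: 1.1912.
K = 4 is the first length at which the sum reaches 1.1538.

4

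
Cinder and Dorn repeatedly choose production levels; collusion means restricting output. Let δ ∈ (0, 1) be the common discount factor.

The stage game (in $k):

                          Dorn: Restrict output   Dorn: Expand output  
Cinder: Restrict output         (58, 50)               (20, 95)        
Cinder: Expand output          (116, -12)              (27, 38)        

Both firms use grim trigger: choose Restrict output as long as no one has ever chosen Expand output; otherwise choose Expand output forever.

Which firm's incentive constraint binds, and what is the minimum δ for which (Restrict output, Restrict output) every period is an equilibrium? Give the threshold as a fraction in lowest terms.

Cinder's threshold: (116−58)/(116−27) = 58/89.
Dorn's threshold: (95−50)/(95−38) = 15/19.
58/89 < 15/19, so Dorn binds and δ* = 15/19.

Dorn; δ ≥ 15/19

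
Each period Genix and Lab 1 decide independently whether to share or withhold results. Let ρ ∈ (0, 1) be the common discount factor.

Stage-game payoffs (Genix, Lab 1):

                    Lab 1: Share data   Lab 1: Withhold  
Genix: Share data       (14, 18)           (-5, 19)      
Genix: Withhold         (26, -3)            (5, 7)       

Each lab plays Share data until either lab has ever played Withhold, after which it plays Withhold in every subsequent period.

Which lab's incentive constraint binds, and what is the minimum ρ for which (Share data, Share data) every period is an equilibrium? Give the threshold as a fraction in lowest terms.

Genix: cooperation gives 14 each period; deviation gives 26 once then 5 forever.
  14/(1−ρ) ≥ 26 + 5ρ/(1−ρ) ⇒ ρ ≥ 12/21 = 4/7.
Lab 1: cooperation gives 18 each period; deviation gives 19 once then 7 forever.
  ρ ≥ 1/12.
Both must hold, so the binding constraint is Genix's: ρ ≥ 4/7.

Genix; ρ ≥ 4/7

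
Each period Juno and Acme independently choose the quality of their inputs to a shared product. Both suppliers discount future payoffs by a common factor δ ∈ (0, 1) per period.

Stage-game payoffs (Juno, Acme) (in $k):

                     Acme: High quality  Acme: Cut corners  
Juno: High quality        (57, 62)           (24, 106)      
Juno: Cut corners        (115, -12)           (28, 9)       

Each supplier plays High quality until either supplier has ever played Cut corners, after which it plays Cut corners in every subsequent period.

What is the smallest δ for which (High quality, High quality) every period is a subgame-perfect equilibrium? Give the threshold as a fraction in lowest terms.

2/3

For Juno: deviation gain 115−57 = 58, per-period punishment loss 57−28 = 29. IC gives δ ≥ 58/87 = 2/3.
For Acme: gain 44, loss 53 per period, so δ ≥ 44/97.
The tighter constraint is Juno's, so cooperation needs δ ≥ 2/3.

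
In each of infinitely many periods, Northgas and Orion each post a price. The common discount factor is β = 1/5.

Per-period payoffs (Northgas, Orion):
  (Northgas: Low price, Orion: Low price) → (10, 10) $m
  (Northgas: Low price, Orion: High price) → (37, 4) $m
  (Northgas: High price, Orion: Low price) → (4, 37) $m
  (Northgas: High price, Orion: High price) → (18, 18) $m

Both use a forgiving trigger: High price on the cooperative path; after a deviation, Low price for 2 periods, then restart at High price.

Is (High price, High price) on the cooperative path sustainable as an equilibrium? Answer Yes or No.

No

IC: β+…+β^2 ≥ (37−18)/(18−10) = 19/8.
At β = 1/5: partial sum = 0.2400 < 2.3750. Cooperation not sustainable.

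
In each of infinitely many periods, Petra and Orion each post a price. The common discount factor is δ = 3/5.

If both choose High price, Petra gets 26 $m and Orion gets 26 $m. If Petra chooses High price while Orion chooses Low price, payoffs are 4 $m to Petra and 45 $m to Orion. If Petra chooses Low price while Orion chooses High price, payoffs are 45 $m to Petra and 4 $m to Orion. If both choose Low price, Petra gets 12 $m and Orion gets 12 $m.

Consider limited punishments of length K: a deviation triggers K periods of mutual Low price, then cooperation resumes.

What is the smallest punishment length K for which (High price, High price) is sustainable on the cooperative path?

Need Σ_{k=1}^{K} δ^k ≥ (45−26)/(26−12) = 1.3571 at δ = 3/5.
At K = 4 the sum is 1.3056 < 1.3571; at K = 5 it is 1.3834 ≥ 1.3571.
So the minimum punishment length is K = 5.

5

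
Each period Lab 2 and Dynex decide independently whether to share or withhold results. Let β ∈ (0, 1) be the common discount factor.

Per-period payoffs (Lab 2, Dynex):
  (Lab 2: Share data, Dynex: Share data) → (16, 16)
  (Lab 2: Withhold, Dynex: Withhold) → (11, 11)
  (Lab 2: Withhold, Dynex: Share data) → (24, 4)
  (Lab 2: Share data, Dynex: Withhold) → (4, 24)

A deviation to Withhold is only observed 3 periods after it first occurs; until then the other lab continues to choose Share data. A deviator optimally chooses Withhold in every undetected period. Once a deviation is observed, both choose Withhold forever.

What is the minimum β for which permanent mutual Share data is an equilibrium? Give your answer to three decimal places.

A deviator earns 24 for 3 periods, then 11 forever; cooperating earns 16 forever. Multiplying the IC by (1−β):
16 ≥ 24(1−β^3) + 11β^3, so 13·β^3 ≥ 8 and β^3 ≥ 8/13.
β ≥ (8/13)^(1/3) ≈ 0.851.

0.851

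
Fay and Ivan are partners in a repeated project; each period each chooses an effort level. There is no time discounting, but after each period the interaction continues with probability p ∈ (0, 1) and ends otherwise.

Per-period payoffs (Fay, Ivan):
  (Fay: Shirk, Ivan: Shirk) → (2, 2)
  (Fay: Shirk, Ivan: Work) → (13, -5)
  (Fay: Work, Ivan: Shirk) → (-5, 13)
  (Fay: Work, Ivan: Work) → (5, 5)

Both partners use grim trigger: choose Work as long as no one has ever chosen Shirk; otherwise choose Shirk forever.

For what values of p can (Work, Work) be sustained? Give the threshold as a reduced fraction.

With no time discounting, the continuation probability p plays the role of the discount factor.
Grim-trigger IC: 5/(1−p) ≥ 13 + 2p/(1−p) ⇒ p ≥ (13−5)/(13−2) = 8/11.

8/11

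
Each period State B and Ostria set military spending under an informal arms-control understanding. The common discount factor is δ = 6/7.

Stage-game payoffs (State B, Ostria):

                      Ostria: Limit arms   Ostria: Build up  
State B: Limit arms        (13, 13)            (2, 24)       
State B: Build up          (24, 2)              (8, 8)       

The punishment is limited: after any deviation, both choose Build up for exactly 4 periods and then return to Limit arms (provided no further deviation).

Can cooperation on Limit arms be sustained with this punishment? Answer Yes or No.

IC: δ+…+δ^4 ≥ (24−13)/(13−8) = 11/5.
At δ = 6/7: partial sum = 2.7613 ≥ 2.2000. Cooperation sustainable.

Yes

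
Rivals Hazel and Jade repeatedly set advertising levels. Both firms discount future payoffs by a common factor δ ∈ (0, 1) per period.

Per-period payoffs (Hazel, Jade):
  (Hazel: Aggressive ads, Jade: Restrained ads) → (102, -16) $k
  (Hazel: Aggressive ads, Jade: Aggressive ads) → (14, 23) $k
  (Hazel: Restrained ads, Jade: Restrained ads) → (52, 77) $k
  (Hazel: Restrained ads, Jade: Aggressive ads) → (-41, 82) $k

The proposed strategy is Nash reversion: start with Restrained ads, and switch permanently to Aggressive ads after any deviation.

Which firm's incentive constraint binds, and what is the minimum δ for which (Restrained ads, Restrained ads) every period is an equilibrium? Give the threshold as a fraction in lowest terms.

Hazel; δ ≥ 25/44

Hazel's threshold: (102−52)/(102−14) = 25/44.
Jade's threshold: (82−77)/(82−23) = 5/59.
25/44 > 5/59, so Hazel binds and δ* = 25/44.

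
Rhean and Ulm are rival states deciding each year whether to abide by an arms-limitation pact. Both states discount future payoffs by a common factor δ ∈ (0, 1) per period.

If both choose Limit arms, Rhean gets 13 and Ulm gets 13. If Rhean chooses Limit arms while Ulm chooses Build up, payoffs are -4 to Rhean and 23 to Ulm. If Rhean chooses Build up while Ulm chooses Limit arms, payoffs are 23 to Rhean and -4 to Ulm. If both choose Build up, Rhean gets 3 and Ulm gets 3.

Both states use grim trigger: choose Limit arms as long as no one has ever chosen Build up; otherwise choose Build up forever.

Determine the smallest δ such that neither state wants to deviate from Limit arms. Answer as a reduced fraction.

13/(1−δ) ≥ 23 + 3δ/(1−δ)
13 ≥ 23 − 20δ
δ ≥ 10/20 = 1/2.

1/2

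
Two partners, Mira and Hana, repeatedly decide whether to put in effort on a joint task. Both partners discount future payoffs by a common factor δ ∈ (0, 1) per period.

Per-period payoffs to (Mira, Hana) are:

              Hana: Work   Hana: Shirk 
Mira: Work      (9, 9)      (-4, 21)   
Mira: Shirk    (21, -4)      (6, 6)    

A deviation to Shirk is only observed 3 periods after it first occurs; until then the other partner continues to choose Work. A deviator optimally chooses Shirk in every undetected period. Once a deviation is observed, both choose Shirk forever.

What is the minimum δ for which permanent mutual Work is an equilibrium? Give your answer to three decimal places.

0.928

Deviating for the 3 undetected periods gains 21−9 = 12 per period over cooperation, then loses 9−6 = 3 per period forever once punishment starts.
Gain: 12(1 + δ + … + δ^2); loss: 3·δ^3/(1−δ).
No profitable deviation ⇔ 12(1−δ^3) ≤ 3·δ^3, i.e. δ^3 ≥ 12/(12+3) = 4/5.
Hence δ ≥ (4/5)^(1/3) ≈ 0.928.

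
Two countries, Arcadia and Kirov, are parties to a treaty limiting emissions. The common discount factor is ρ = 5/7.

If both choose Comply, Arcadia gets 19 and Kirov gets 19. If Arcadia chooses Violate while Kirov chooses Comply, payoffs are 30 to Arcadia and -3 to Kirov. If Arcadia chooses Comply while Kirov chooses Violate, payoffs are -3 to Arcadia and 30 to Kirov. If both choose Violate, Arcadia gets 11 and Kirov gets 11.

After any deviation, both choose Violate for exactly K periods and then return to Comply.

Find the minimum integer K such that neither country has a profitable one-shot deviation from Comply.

3

IC: ρ(1−ρ^K)/(1−ρ) ≥ (30−19)/(19−11) = 11/8.
With ρ = 5/7: need 1 − ρ^K ≥ 11/8·(1−5/7)/(5/7), i.e. ρ^K ≤ 0.4500.
Since (5/7)^2 = 0.5102 and (5/7)^3 = 0.3644, the smallest such K is 3.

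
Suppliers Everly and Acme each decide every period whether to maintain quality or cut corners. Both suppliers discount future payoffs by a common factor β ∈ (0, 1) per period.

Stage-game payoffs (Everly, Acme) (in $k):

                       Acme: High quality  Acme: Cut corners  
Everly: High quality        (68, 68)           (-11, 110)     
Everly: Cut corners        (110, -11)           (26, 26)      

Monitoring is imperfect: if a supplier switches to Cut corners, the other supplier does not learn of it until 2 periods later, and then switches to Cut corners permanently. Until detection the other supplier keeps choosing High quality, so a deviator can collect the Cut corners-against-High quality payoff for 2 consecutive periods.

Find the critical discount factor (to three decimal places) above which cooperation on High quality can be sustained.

0.707

Deviating for the 2 undetected periods gains 110−68 = 42 per period over cooperation, then loses 68−26 = 42 per period forever once punishment starts.
Gain: 42(1 + β + … + β^1); loss: 42·β^2/(1−β).
No profitable deviation ⇔ 42(1−β^2) ≤ 42·β^2, i.e. β^2 ≥ 42/(42+42) = 1/2.
Hence β ≥ (1/2)^(1/2) ≈ 0.707.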